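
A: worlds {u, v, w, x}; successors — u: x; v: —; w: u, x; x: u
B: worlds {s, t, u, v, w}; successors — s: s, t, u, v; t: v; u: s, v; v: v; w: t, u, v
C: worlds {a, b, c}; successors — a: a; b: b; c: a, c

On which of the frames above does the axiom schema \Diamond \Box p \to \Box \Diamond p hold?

The schema corresponds to convergence: \forall x \forall y \forall z (Rxy \wedge Rxz \to \exists w (Ryw \wedge Rzw)).
A: fails — Rwu and Rwx but u and x have no common successor.
B: condition met.
C: condition met.
Valid on: B, C.

B, C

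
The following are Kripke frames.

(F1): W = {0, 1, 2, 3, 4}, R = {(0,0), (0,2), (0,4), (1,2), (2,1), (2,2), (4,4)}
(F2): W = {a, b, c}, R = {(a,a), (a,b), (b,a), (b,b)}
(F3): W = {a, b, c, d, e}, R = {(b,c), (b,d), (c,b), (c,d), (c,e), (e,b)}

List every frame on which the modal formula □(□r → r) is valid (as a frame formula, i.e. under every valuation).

(F2)

This is the axiom for shift-reflexivity; its first-order frame correspondent is ∀x ∀y (Rxy → Ryy).
(F1): fails — R21 but not R11.
(F2): satisfies the condition.
(F3): fails — Rbc but not Rcc.
Valid on: (F2).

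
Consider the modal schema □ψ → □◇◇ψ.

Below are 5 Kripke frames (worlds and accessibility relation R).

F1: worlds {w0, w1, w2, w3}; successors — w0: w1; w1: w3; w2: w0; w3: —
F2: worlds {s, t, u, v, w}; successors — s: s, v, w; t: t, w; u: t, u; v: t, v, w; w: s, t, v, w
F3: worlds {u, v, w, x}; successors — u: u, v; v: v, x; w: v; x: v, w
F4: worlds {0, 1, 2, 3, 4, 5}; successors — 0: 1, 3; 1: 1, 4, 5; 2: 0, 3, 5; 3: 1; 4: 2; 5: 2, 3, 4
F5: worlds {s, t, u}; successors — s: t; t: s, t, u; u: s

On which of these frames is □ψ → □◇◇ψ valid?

This is the axiom for a generalized confluence (Geach) condition; its first-order frame correspondent is ∀x ∀z (xRz → ∃w (xRw ∧ zR²w)).
F1: fails — w0Rw1 but no w with w0Rw and w1R²w.
F2: satisfies the condition.
F3: satisfies the condition.
F4: satisfies the condition.
F5: satisfies the condition.

F2, F3, F4, F5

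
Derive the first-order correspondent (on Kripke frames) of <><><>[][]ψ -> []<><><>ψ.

This is a Sahlqvist (Geach-type) schema ◇^3□^2ψ → □^1◇^3ψ.
Minimal-valuation argument: fix x; take any y with xR^3y and any z with xR^1z. Set V(ψ) to the set of worlds R-reachable from y in exactly 2 steps. Then □^2ψ holds at y, so the antecedent holds at x; validity forces ◇^3ψ at z, giving a w with zR^3w and yR^2w.
First-order correspondent: forall x forall y forall z ((x R^3 y & xRz) -> exists w (y R^2 w & z R^3 w)).

forall x forall y forall z ((x R^3 y & xRz) -> exists w (y R^2 w & z R^3 w))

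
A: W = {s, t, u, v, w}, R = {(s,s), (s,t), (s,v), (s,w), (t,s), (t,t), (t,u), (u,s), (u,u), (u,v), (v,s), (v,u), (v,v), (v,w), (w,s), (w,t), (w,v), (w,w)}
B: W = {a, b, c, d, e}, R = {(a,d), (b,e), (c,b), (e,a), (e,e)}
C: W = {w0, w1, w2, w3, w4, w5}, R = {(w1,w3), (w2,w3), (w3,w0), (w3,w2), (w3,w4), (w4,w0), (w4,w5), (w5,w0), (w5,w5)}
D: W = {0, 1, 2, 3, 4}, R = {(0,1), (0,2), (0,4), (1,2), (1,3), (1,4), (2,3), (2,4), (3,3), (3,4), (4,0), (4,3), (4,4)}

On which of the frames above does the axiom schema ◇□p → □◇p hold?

A, D

Frame correspondent (Sahlqvist): ∀x ∀y ∀z (Rxy ∧ Rxz → ∃w (Ryw ∧ Rzw)) — i.e. convergence.
A: ✓.
B: fails — Rad and Rad but d and d have no common successor.
C: fails — Rw3w2 and Rw3w0 but w2 and w0 have no common successor.
D: ✓.
Valid on: A, D.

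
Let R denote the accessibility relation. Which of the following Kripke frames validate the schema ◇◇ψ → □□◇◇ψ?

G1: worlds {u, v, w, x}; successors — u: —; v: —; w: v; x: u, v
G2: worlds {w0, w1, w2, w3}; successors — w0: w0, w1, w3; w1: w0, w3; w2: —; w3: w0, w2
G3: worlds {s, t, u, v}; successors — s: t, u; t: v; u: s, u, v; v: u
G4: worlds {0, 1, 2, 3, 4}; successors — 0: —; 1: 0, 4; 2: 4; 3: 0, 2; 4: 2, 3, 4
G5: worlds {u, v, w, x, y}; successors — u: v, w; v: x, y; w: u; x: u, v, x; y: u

G1

Frame correspondent (Sahlqvist): ∀x ∀y ∀z ((xR²y ∧ xR²z) → ∃w (y = w ∧ zR²w)) — i.e. a generalized confluence (Geach) condition.
G1: satisfies the condition.
G2: fails — w0R²w0, w0R²w2 but no w with w0=w and w2R²w.
G3: fails — uR²s, uR²t but no w with s=w and tR²w.
G4: fails — 1R²2, 1R²3 but no w with 2=w and 3R²w.
G5: fails — uR²u, uR²y but no t with u=t and yR²t.
Valid on: G1.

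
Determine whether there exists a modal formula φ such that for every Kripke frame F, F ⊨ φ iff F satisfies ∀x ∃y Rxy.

Yes, by □q → ◇q

The condition is seriality. A defining modal formula is □q → ◇q.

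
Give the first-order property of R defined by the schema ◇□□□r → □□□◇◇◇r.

∀x ∀y ∀z ((xRy ∧ xR³z) → ∃w (yR³w ∧ zR³w))

This is a Sahlqvist (Geach-type) schema ◇^1□^3r → □^3◇^3r.
Minimal-valuation argument: fix x; take any y with xR^1y and any z with xR^3z. Set V(r) to the set of worlds R-reachable from y in exactly 3 steps. Then □^3r holds at y, so the antecedent holds at x; validity forces ◇^3r at z, giving a w with zR^3w and yR^3w.
First-order correspondent: ∀x ∀y ∀z ((xRy ∧ xR³z) → ∃w (yR³w ∧ zR³w)).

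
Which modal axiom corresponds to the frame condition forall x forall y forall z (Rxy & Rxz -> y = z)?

◇q → □q

The condition is partial functionality. The CD schema ◇q → □q defines it.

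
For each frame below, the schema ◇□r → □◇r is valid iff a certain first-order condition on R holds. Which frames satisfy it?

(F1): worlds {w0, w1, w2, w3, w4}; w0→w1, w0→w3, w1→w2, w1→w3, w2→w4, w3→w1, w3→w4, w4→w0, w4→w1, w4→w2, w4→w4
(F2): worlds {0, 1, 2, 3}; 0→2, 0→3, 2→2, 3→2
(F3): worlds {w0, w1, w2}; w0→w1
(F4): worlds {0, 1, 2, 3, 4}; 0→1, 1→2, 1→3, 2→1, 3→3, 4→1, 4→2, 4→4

This is the axiom for convergence; its first-order frame correspondent is ∀x ∀y ∀z (Rxy ∧ Rxz → ∃w (Ryw ∧ Rzw)).
(F1): fails — Rw0w1 and Rw0w3 but w1 and w3 have no common successor.
(F2): condition met.
(F3): fails — Rw0w1 and Rw0w1 but w1 and w1 have no common successor.
(F4): fails — R12 and R13 but 2 and 3 have no common successor.
Valid on: (F2).

(F2)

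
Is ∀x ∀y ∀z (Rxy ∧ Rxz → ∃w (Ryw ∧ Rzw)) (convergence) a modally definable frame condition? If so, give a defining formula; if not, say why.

Yes — defined by ◇□r → □◇r

This is a Sahlqvist condition; the .2 axiom ◇□r → □◇r defines it.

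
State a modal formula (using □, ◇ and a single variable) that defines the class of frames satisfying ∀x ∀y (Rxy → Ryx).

The condition is symmetry. The B schema s → □◇s defines it.
Suppose s→□◇s is valid. Take Rxy and set V(s)={x}. Then s at x, so □◇s at x, so ◇s at y, so some z with Ryz has s; z=x, i.e. Ryx.

s → □◇s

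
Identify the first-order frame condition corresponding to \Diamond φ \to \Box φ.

Suppose ◇φ→□φ is valid. Take Rxy, Rxz and set V(φ)={y}. Then ◇φ at x, so □φ at x, so φ at z, i.e. z=y.

partial functionality: \forall x \forall y \forall z (Rxy \wedge Rxz \to y = z)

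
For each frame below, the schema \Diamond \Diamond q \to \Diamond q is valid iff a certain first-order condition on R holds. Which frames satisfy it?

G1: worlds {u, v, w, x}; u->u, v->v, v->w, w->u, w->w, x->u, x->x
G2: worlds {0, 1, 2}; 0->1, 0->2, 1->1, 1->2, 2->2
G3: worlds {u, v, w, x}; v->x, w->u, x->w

Frame correspondent (Sahlqvist): \forall x \forall y \forall z (Rxy \wedge Ryz \to Rxz) — i.e. transitivity.
G1: fails — Rvw and Rwu but not Rvu.
G2: satisfies the condition.
G3: fails — Rxw and Rwu but not Rxu.
Valid on: G2.

G2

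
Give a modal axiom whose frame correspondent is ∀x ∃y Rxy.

□ψ → ◇ψ

A defining formula is □ψ → ◇ψ (the D axiom).
Suppose □ψ→◇ψ is valid. At any x set V(ψ)=W. Then □ψ at x, so ◇ψ at x, so x has a successor.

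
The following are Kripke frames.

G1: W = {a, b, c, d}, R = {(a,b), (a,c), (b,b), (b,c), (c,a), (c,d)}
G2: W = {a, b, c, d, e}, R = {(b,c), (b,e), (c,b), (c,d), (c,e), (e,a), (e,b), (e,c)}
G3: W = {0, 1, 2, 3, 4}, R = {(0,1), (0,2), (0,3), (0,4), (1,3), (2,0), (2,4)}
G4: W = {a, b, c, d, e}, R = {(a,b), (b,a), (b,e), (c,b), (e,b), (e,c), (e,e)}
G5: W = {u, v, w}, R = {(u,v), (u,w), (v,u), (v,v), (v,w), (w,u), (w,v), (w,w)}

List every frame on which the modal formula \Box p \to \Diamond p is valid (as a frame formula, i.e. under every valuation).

Frame correspondent (Sahlqvist): \forall x \exists y Rxy — i.e. seriality.
G1: fails — world d has no successor.
G2: fails — world a has no successor.
G3: fails — world 3 has no successor.
G4: fails — world d has no successor.
G5: satisfies the condition.

G5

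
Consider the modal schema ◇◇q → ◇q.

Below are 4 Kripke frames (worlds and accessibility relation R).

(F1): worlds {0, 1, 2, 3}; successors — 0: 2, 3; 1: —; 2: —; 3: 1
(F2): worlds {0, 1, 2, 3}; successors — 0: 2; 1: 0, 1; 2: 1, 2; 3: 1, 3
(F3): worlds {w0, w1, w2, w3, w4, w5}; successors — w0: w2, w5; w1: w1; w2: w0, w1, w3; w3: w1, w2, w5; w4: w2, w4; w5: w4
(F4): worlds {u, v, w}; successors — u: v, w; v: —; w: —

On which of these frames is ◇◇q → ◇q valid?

(F4)

The schema corresponds to transitivity: ∀x ∀y ∀z (Rxy ∧ Ryz → Rxz).
(F1): fails — R03 and R31 but not R01.
(F2): fails — R10 and R02 but not R12.
(F3): fails — Rw3w5 and Rw5w4 but not Rw3w4.
(F4): ✓.
Valid on: (F4).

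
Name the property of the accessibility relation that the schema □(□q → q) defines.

shift-reflexivity: ∀x ∀y (Rxy → Ryy)

Suppose □(□q→q) is valid. Take Rxy and set V(q)={w : Ryw}. Then at y, □q holds; since □(□q→q) at x, □q→q at y, so q at y, i.e. Ryy.
Conversely, on a frame with shift-reflexivity the schema holds at every world under every valuation.
Frame condition: ∀x ∀y (Rxy → Ryy).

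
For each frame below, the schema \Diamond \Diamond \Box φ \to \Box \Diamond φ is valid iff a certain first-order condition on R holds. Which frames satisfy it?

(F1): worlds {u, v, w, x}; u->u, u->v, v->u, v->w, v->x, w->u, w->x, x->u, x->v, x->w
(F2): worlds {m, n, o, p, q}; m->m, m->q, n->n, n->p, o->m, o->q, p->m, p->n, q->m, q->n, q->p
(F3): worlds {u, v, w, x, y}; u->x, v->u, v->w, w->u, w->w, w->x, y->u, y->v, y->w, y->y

This is the axiom for a generalized confluence (Geach) condition; its first-order frame correspondent is \forall x \forall y \forall z ((x R^2 y \wedge xRz) \to \exists w (yRw \wedge zRw)).
(F1): ✓.
(F2): fails — mR²n, mRm but no w with nRw and mRw.
(F3): fails — vR²x, vRu but no t with xRt and uRt.

(F1)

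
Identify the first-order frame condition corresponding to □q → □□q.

This is the 4 axiom.
It corresponds to transitivity: ∀x ∀y ∀z (Rxy ∧ Ryz → Rxz).

transitivity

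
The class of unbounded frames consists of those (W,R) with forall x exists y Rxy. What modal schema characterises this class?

This is seriality; the standard corresponding axiom is D: □s → ◇s.
Suppose □s→◇s is valid. At any x set V(s)=W. Then □s at x, so ◇s at x, so x has a successor.

□s → ◇s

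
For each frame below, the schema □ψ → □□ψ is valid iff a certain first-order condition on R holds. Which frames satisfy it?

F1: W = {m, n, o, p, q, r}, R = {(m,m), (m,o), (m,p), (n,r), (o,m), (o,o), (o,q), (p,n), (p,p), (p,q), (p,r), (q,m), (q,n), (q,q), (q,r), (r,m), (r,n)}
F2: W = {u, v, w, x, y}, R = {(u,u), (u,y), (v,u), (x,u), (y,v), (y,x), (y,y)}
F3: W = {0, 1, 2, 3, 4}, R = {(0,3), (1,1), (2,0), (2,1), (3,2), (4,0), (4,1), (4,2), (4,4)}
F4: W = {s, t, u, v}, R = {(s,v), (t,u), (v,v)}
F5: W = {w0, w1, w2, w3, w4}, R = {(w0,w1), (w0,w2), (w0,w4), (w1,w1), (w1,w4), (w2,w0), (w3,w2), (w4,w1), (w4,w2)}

Frame correspondent (Sahlqvist): ∀x ∀y ∀z (Rxy ∧ Ryz → Rxz) — i.e. transitivity.
F1: fails — Rnr and Rrm but not Rnm.
F2: fails — Ryx and Rxu but not Ryu.
F3: fails — R32 and R20 but not R30.
F4: ✓.
F5: fails — Rw3w2 and Rw2w0 but not Rw3w0.
Valid on: F4.

F4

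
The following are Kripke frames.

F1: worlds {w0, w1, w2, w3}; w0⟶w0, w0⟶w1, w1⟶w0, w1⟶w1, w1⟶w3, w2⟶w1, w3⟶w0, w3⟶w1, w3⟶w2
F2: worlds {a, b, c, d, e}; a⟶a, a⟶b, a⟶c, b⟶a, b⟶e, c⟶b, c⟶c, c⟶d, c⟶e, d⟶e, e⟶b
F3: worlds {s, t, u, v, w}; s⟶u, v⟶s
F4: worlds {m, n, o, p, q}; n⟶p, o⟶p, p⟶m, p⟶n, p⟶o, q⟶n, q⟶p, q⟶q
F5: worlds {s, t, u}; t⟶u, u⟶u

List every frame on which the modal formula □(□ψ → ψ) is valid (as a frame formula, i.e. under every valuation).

This is the axiom for shift-reflexivity; its first-order frame correspondent is ∀x ∀y (Rxy → Ryy).
F1: fails — Rw1w3 but not Rw3w3.
F2: fails — Rde but not Ree.
F3: fails — Rsu but not Ruu.
F4: fails — Rop but not Rpp.
F5: condition met.
Valid on: F5.

F5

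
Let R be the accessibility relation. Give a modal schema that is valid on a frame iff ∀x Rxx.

□ψ → ψ

A defining formula is □ψ → ψ (the T axiom).
Suppose □ψ→ψ is valid. At any x set V(ψ)={w : Rxw}. Then □ψ holds at x, so ψ holds at x, i.e. Rxx.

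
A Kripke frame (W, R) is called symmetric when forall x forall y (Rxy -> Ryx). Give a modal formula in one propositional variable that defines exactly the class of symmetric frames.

ψ → □◇ψ

A defining formula is ψ → □◇ψ (the B axiom).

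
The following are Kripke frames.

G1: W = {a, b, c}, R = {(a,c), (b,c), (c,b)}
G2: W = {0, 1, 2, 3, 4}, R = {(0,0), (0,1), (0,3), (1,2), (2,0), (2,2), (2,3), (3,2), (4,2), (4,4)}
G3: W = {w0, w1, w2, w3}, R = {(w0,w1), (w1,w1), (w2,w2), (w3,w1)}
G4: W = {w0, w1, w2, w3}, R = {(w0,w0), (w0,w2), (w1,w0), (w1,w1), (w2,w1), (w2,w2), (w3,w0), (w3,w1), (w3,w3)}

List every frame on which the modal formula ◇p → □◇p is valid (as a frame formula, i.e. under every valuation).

This is the axiom for the Euclidean property; its first-order frame correspondent is ∀x ∀y ∀z (Rxy ∧ Rxz → Ryz).
G1: fails — Rac and Rac but not Rcc.
G2: fails — R01 and R00 but not R10.
G3: satisfies the condition.
G4: fails — Rw0w2 and Rw0w0 but not Rw2w0.
Valid on: G3.

G3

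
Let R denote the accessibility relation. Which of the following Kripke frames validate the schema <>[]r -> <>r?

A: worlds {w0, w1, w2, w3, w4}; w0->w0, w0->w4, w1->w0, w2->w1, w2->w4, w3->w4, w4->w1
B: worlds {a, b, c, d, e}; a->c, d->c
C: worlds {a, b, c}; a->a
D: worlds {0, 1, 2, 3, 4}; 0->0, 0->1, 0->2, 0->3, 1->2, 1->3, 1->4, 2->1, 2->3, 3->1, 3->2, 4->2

The schema corresponds to a generalized confluence (Geach) condition: forall x forall y (xRy -> exists w (yRw & xRw)).
A: fails — w0Rw4 but no w with w4Rw and w0Rw.
B: fails — aRc but no w with cRw and aRw.
C: holds.
D: fails — 4R2 but no w with 2Rw and 4Rw.
Valid on: C.

C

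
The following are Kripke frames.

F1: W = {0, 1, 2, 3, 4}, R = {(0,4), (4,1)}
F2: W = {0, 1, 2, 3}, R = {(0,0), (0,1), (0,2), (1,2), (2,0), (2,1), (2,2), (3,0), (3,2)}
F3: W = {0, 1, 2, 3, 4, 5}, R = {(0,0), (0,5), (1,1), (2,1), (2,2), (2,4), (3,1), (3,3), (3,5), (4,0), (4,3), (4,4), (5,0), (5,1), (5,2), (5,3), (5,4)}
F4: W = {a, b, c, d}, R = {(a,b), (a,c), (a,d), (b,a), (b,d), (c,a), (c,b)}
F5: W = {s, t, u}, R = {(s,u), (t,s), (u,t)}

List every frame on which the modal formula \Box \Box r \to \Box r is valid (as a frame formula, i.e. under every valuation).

F2, F3

Frame correspondent (Sahlqvist): \forall x \forall y (Rxy \to \exists z (Rxz \wedge Rzy)) — i.e. density.
F1: fails — R04 but no z with R0z and Rz4.
F2: holds.
F3: holds.
F4: fails — Rba but no z with Rbz and Rza.
F5: fails — Rsu but no z with Rsz and Rzu.
Valid on: F2, F3.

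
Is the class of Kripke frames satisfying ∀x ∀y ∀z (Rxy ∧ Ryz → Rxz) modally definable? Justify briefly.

Yes, by □r → □□r

This is a Sahlqvist condition; the 4 axiom □r → □□r defines it.
Suppose □r→□□r is valid. Take Rxy, Ryz and set V(r)={w : Rxw}. Then □r at x, so □□r at x, so □r at y, so r at z, i.e. Rxz.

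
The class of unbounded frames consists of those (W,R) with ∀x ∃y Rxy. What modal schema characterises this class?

A defining formula is □q → ◇q (the D axiom).
Suppose □q→◇q is valid. At any x set V(q)=W. Then □q at x, so ◇q at x, so x has a successor.

□q → ◇q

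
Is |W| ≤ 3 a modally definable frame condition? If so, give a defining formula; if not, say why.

Any modally definable frame class is closed under disjoint unions.
Any modal formula valid on each of 4 disjoint one-world frames is valid on their disjoint union (validity is preserved under disjoint unions). Each one-world frame has |W|=1≤3, but the union has |W|=4.
So no modal formula (or set of formulas) defines exactly the |W|≤3 frames.

Not modally definable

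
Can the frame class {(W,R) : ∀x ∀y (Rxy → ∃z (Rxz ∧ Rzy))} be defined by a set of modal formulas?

Definable; □□p → □p defines it

The condition is density. A defining modal formula is □□p → □p.
Suppose □□p→□p is valid. Take Rxy and set V(p)={w : xR²w}. Then □□p at x, so □p at x, so p at y, i.e. ∃z(Rxz∧Rzy).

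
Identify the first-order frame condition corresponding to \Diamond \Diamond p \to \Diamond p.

Equivalently (dual form): □p → □□p.
Suppose □p→□□p is valid. Take Rxy, Ryz and set V(p)={w : Rxw}. Then □p at x, so □□p at x, so □p at y, so p at z, i.e. Rxz.
Conversely, any frame satisfying \forall x \forall y \forall z (Rxy \wedge Ryz \to Rxz) validates the schema.
So the correspondent is transitivity.

transitivity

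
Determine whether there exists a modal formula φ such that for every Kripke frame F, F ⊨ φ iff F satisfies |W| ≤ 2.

Not definable by any modal formula

Any modally definable frame class is closed under disjoint unions.
Any modal formula valid on each of 3 disjoint one-world frames is valid on their disjoint union (validity is preserved under disjoint unions). Each one-world frame has |W|=1≤2, but the union has |W|=3.
Hence having at most 2 worlds is not modally definable.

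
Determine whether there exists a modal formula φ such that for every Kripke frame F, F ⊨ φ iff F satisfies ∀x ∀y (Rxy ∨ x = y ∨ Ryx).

Any modally definable frame class is closed under disjoint unions.
Take 2 disjoint single-world reflexive frames: each is trivially connected, but their disjoint union has 2 worlds with no edge between distinct components, so it is not connected.
Hence connectedness of R is not modally definable.

No — not modally definable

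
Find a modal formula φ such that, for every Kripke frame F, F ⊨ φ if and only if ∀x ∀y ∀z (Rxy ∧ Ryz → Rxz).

□r → □□r

This is transitivity; the standard corresponding axiom is 4: □r → □□r.
Suppose □r→□□r is valid. Take Rxy, Ryz and set V(r)={w : Rxw}. Then □r at x, so □□r at x, so □r at y, so r at z, i.e. Rxz.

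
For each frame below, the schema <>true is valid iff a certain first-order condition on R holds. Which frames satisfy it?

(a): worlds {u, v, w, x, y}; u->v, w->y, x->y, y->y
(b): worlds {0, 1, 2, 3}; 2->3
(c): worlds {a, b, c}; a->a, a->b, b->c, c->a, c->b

(c)

The schema corresponds to seriality: forall x exists y Rxy.
(a): fails — world v has no successor.
(b): fails — world 0 has no successor.
(c): satisfies the condition.
Valid on: (c).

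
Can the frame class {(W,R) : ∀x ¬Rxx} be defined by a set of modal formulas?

No — not modally definable

Any modally definable frame class is closed under surjective bounded morphisms.
The 5-cycle (worlds s,t,u,v,w with s→t→u→v→w→s) is irreflexive, and the map sending every world to a single reflexive point • is a surjective bounded morphism (forth: every edge maps to (•,•); back: every world has a successor). So any modal formula valid on the 5-cycle is also valid on the reflexive point, which is not irreflexive.
So no modal formula (or set of formulas) defines exactly the irreflexive frames.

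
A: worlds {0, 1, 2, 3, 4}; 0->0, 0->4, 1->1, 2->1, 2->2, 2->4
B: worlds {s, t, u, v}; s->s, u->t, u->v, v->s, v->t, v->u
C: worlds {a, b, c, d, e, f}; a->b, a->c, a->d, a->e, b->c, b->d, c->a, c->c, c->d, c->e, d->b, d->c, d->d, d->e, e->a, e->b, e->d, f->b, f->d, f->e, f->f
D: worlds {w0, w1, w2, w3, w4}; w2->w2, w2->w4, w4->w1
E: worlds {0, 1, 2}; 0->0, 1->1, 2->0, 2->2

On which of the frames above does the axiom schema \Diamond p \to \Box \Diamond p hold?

The schema corresponds to the Euclidean property: \forall x \forall y \forall z (Rxy \wedge Rxz \to Ryz).
A: fails — R04 and R00 but not R40.
B: fails — Ruv and Ruv but not Rvv.
C: fails — Rab and Rab but not Rbb.
D: fails — Rw2w4 and Rw2w4 but not Rw4w4.
E: fails — R20 and R22 but not R02.
Valid on no frame.

none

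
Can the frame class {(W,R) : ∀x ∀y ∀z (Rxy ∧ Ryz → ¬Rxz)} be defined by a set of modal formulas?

No

If a class were modally definable it would be closed under surjective bounded morphisms (Goldblatt–Thomason).
The 3-cycle (worlds 0,1,2 with 0→1→2→0) is intransitive. Mapping every world to a single reflexive point • is a surjective bounded morphism; the reflexive point is not intransitive (R••∧R•• but R••).
Hence intransitivity is not modally definable.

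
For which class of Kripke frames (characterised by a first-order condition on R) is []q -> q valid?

Suppose □q→q is valid. At any x set V(q)={w : Rxw}. Then □q holds at x, so q holds at x, i.e. Rxx.

reflexivity: forall x Rxx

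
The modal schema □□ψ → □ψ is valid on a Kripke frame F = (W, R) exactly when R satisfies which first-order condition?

Suppose □□ψ→□ψ is valid. Take Rxy and set V(ψ)={w : xR²w}. Then □□ψ at x, so □ψ at x, so ψ at y, i.e. ∃z(Rxz∧Rzy).
Conversely, any frame satisfying ∀x ∀y (Rxy → ∃z (Rxz ∧ Rzy)) validates the schema.
So the correspondent is density.

Density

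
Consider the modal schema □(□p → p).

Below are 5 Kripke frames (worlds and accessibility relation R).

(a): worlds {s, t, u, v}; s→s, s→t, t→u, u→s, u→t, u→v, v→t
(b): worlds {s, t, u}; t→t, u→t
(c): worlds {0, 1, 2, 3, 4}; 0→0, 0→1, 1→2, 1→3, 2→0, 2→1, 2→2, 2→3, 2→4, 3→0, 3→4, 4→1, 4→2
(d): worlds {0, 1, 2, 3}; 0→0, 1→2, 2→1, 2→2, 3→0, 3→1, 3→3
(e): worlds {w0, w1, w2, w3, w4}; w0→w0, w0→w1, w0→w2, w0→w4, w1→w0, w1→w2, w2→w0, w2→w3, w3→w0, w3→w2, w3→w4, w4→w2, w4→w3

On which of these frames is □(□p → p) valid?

(b)

The schema corresponds to shift-reflexivity: ∀x ∀y (Rxy → Ryy).
(a): fails — Ruv but not Rvv.
(b): holds.
(c): fails — R34 but not R44.
(d): fails — R31 but not R11.
(e): fails — Rw1w2 but not Rw2w2.
Valid on: (b).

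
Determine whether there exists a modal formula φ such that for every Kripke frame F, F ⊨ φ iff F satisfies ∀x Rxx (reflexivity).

Yes: it is reflexivity, defined by the T schema □r → r.
Suppose □r→r is valid. At any x set V(r)={w : Rxw}. Then □r holds at x, so r holds at x, i.e. Rxx.

Definable; □r → r defines it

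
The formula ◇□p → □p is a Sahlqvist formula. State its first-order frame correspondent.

This is a form of the 5 axiom.
It corresponds to the Euclidean property: ∀x ∀y ∀z (Rxy ∧ Rxz → Ryz).

the Euclidean property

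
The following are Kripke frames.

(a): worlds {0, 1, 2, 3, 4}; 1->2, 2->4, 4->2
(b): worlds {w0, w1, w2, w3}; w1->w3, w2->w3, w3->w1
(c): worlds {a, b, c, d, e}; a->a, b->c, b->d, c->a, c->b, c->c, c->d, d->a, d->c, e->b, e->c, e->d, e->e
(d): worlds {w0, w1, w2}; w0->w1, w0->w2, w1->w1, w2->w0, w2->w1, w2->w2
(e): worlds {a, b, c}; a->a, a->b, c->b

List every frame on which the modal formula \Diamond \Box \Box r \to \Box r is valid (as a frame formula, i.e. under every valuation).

(a), (b)

Frame correspondent (Sahlqvist): \forall x \forall y \forall z ((xRy \wedge xRz) \to \exists w (y R^2 w \wedge z = w)) — i.e. a generalized confluence (Geach) condition.
(a): satisfies the condition.
(b): satisfies the condition.
(c): fails — cRa, cRb but no w with aR²w and b=w.
(d): fails — w0Rw1, w0Rw2 but no w with w1R²w and w2=w.
(e): fails — aRb, aRa but no w with bR²w and a=w.
Valid on: (a), (b).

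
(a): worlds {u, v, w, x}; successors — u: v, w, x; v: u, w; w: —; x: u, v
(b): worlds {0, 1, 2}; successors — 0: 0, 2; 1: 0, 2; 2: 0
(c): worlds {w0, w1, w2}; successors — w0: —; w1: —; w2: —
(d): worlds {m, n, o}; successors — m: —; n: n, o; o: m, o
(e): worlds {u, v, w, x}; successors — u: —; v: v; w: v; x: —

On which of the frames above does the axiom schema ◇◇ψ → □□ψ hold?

(c), (e)

This is the axiom for a generalized confluence (Geach) condition; its first-order frame correspondent is ∀x ∀y ∀z ((xR²y ∧ xR²z) → ∃w (y = w ∧ z = w)).
(a): fails — uR²u, uR²v but u ≠ v.
(b): fails — 0R²0, 0R²2 but 0 ≠ 2.
(c): satisfies the condition.
(d): fails — nR²m, nR²n but m ≠ n.
(e): satisfies the condition.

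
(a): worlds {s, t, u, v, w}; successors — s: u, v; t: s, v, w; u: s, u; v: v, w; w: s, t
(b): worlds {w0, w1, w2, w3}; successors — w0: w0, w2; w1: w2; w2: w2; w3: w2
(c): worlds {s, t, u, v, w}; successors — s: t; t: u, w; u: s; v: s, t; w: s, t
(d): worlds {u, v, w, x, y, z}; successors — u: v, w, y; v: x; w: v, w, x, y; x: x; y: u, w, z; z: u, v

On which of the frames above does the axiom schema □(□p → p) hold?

This is the axiom for shift-reflexivity; its first-order frame correspondent is ∀x ∀y (Rxy → Ryy).
(a): fails — Rwt but not Rtt.
(b): satisfies the condition.
(c): fails — Rwt but not Rtt.
(d): fails — Ruv but not Rvv.

(b)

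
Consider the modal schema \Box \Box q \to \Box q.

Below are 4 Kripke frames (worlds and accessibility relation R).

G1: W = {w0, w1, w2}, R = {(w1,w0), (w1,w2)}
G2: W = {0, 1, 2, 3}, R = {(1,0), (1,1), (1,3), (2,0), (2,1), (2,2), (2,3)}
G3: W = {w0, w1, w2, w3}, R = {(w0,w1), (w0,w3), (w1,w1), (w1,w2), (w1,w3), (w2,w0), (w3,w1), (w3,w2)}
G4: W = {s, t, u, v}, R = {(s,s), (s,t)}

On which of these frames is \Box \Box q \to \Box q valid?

G2, G4

Frame correspondent (Sahlqvist): \forall x \forall y (Rxy \to \exists z (Rxz \wedge Rzy)) — i.e. density.
G1: fails — Rw1w2 but no z with Rw1z and Rzw2.
G2: holds.
G3: fails — Rw2w0 but no z with Rw2z and Rzw0.
G4: holds.
Valid on: G2, G4.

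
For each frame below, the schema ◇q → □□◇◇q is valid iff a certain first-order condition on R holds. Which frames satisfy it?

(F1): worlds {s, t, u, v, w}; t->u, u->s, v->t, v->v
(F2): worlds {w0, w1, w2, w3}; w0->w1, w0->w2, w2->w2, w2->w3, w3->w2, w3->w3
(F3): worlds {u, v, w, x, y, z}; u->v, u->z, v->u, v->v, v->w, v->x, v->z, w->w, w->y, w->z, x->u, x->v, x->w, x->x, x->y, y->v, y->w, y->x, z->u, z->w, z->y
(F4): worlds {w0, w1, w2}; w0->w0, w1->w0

This is the axiom for a generalized confluence (Geach) condition; its first-order frame correspondent is ∀x ∀y ∀z ((xRy ∧ xR²z) → ∃w (y = w ∧ zR²w)).
(F1): fails — tRu, tR²s but no w* with u=w* and sR²w*.
(F2): fails — w0Rw1, w0R²w2 but no w with w1=w and w2R²w.
(F3): fails — vRu, vR²z but no t with u=t and zR²t.
(F4): condition met.

(F4)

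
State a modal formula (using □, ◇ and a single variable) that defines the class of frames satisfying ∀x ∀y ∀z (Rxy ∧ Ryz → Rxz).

The condition is transitivity. The 4 schema □s → □□s defines it.
Suppose □s→□□s is valid. Take Rxy, Ryz and set V(s)={w : Rxw}. Then □s at x, so □□s at x, so □s at y, so s at z, i.e. Rxz.

□s → □□s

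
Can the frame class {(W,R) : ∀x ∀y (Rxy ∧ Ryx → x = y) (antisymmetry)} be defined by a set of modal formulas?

Modal frame validity is preserved under surjective bounded morphisms.
The 4-cycle (worlds w0,w1,w2,w3 with w0→w1→w2→w3→w0) is antisymmetric. Sending even-indexed worlds to a and odd-indexed worlds to b is a surjective bounded morphism onto the two-world frame with a↔b, which is not antisymmetric.
So no modal formula (or set of formulas) defines exactly the antisymmetric frames.

Not definable by any modal formula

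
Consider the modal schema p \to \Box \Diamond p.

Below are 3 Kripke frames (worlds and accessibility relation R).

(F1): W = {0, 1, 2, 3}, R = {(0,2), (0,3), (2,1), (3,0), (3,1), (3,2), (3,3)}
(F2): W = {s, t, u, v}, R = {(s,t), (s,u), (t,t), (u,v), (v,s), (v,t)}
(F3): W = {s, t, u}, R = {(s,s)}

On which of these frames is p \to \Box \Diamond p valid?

(F3)

The schema corresponds to symmetry: \forall x \forall y (Rxy \to Ryx).
(F1): fails — R32 but not R23.
(F2): fails — Ruv but not Rvu.
(F3): ✓.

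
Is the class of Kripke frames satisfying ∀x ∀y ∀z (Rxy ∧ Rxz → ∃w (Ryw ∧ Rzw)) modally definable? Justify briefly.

Yes: it is convergence, defined by the .2 schema ◇□p → □◇p.
Suppose ◇□p→□◇p is valid. Take Rxy, Rxz and set V(p)={w : Ryw}. Then □p at y so ◇□p at x, so □◇p at x, so ◇p at z, giving w with Rzw and Ryw.

Yes — defined by ◇□p → □◇p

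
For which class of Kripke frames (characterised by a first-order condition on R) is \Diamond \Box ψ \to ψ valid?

Symmetry

Equivalently (dual form): ψ → □◇ψ.
Suppose ψ→□◇ψ is valid. Take Rxy and set V(ψ)={x}. Then ψ at x, so □◇ψ at x, so ◇ψ at y, so some z with Ryz has ψ; z=x, i.e. Ryx.
Conversely, on a frame with symmetry the schema holds at every world under every valuation.
So the correspondent is symmetry.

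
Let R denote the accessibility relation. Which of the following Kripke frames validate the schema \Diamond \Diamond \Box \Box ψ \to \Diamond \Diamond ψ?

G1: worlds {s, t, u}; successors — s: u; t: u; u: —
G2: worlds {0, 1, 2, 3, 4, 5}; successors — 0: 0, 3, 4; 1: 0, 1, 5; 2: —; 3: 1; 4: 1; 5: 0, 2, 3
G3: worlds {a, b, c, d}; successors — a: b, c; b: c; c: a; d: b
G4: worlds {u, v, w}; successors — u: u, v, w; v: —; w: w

The schema corresponds to a generalized confluence (Geach) condition: \forall x \forall y (x R^2 y \to \exists w (y R^2 w \wedge x R^2 w)).
G1: holds.
G2: fails — 1R²2 but no w with 2R²w and 1R²w.
G3: fails — cR²b but no w with bR²w and cR²w.
G4: fails — uR²v but no t with vR²t and uR²t.

G1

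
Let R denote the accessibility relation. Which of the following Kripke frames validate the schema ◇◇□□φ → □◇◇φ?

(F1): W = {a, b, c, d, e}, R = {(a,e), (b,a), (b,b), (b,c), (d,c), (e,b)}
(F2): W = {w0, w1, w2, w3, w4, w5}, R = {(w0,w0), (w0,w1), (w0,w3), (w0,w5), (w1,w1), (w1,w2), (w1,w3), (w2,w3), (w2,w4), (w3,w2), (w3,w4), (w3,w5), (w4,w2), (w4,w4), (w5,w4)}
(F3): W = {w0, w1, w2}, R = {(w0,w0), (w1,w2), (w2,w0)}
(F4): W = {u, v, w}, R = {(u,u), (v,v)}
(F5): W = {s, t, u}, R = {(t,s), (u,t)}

This is the axiom for a generalized confluence (Geach) condition; its first-order frame correspondent is ∀x ∀y ∀z ((xR²y ∧ xRz) → ∃w (yR²w ∧ zR²w)).
(F1): fails — bR²a, bRc but no w with aR²w and cR²w.
(F2): condition met.
(F3): condition met.
(F4): condition met.
(F5): fails — uR²s, uRt but no w with sR²w and tR²w.
Valid on: (F2), (F3), (F4).

(F2), (F3), (F4)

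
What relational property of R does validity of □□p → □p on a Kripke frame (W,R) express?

Suppose □□p→□p is valid. Take Rxy and set V(p)={w : xR²w}. Then □□p at x, so □p at x, so p at y, i.e. ∃z(Rxz∧Rzy).
Conversely, any frame satisfying ∀x ∀y (Rxy → ∃z (Rxz ∧ Rzy)) validates the schema.
So the correspondent is density.

Density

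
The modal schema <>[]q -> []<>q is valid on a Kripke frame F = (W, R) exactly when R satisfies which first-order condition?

convergence: forall x forall y forall z (Rxy & Rxz -> exists w (Ryw & Rzw))

Suppose ◇□q→□◇q is valid. Take Rxy, Rxz and set V(q)={w : Ryw}. Then □q at y so ◇□q at x, so □◇q at x, so ◇q at z, giving w with Rzw and Ryw.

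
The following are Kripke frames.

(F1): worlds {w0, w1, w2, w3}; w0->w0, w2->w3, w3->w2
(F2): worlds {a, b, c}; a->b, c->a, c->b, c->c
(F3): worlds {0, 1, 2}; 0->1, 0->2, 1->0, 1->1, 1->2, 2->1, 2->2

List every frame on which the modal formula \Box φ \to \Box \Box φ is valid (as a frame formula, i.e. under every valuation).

(F2)

The schema corresponds to transitivity: \forall x \forall y \forall z (Rxy \wedge Ryz \to Rxz).
(F1): fails — Rw3w2 and Rw2w3 but not Rw3w3.
(F2): satisfies the condition.
(F3): fails — R01 and R10 but not R00.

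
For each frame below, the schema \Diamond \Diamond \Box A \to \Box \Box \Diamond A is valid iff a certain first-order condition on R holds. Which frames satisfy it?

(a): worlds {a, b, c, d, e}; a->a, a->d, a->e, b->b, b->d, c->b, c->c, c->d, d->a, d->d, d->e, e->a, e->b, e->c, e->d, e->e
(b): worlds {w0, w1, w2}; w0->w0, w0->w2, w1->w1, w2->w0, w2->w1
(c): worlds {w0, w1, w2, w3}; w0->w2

Frame correspondent (Sahlqvist): \forall x \forall y \forall z ((x R^2 y \wedge x R^2 z) \to \exists w (yRw \wedge zRw)) — i.e. a generalized confluence (Geach) condition.
(a): condition met.
(b): fails — w0R²w0, w0R²w1 but no w with w0Rw and w1Rw.
(c): condition met.

(a), (c)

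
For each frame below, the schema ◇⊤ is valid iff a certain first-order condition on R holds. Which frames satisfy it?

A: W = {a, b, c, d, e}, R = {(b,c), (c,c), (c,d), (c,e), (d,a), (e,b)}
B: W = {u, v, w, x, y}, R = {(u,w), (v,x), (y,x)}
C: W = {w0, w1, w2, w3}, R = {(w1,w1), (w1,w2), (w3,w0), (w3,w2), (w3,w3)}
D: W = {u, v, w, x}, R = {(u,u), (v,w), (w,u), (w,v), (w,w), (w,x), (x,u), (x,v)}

D

Frame correspondent (Sahlqvist): ∀x ∃y Rxy — i.e. seriality.
A: fails — world a has no successor.
B: fails — world w has no successor.
C: fails — world w0 has no successor.
D: condition met.
Valid on: D.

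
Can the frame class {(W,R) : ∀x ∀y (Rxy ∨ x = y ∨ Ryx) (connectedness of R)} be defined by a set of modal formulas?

Any modally definable frame class is closed under disjoint unions.
Take 4 disjoint single-world reflexive frames: each is trivially connected, but their disjoint union has 4 worlds with no edge between distinct components, so it is not connected.
So no modal formula (or set of formulas) defines exactly the connected frames.

Not modally definable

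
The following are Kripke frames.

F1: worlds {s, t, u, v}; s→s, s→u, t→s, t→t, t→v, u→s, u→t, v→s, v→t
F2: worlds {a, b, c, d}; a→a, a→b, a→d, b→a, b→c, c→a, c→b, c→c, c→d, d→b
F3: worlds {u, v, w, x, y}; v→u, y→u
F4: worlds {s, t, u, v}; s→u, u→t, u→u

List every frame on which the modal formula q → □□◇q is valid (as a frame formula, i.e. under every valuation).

This is the axiom for a generalized confluence (Geach) condition; its first-order frame correspondent is ∀x ∀z (xR²z → ∃w (x = w ∧ zRw)).
F1: fails — tR²s but no w with t=w and sRw.
F2: fails — aR²d but no w with a=w and dRw.
F3: satisfies the condition.
F4: fails — sR²t but no w with s=w and tRw.
Valid on: F3.

F3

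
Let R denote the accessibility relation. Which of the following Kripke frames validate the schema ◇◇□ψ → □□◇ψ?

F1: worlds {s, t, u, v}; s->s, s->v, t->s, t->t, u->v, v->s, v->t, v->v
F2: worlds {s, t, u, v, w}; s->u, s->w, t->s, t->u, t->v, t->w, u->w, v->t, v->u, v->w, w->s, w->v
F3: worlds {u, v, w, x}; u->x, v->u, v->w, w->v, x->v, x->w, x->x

F1

This is the axiom for a generalized confluence (Geach) condition; its first-order frame correspondent is ∀x ∀y ∀z ((xR²y ∧ xR²z) → ∃w (yRw ∧ zRw)).
F1: ✓.
F2: fails — sR²s, sR²w but no w* with sRw* and wRw*.
F3: fails — uR²v, uR²w but no t with vRt and wRt.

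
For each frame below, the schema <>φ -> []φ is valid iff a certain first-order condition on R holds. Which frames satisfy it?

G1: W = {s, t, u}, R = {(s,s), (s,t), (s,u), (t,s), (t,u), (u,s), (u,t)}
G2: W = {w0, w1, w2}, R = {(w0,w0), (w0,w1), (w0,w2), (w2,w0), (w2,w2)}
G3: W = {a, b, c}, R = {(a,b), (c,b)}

The schema corresponds to partial functionality: forall x forall y forall z (Rxy & Rxz -> y = z).
G1: fails — s sees both s and t.
G2: fails — w0 sees both w0 and w1.
G3: satisfies the condition.
Valid on: G3.

G3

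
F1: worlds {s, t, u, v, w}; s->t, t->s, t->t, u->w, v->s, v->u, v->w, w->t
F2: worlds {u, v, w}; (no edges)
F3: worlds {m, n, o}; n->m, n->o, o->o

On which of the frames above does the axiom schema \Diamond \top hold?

F1

This is the axiom for seriality; its first-order frame correspondent is \forall x \exists y Rxy.
F1: satisfies the condition.
F2: fails — world u has no successor.
F3: fails — world m has no successor.
Valid on: F1.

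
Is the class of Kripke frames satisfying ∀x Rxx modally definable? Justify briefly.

Yes — defined by □q → q

Yes: it is reflexivity, defined by the T schema □q → q.
Suppose □q→q is valid. At any x set V(q)={w : Rxw}. Then □q holds at x, so q holds at x, i.e. Rxx.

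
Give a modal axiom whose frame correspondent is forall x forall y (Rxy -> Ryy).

A defining formula is □(□q → q) (the T□ axiom).
Suppose □(□q→q) is valid. Take Rxy and set V(q)={w : Ryw}. Then at y, □q holds; since □(□q→q) at x, □q→q at y, so q at y, i.e. Ryy.

□(□q → q)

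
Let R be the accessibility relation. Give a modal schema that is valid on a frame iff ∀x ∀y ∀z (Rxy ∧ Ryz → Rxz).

The condition is transitivity. The 4 schema □r → □□r defines it.
Suppose □r→□□r is valid. Take Rxy, Ryz and set V(r)={w : Rxw}. Then □r at x, so □□r at x, so □r at y, so r at z, i.e. Rxz.

□r → □□r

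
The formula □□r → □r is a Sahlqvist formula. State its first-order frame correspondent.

This is the C4 axiom.
It corresponds to density: ∀x ∀y (Rxy → ∃z (Rxz ∧ Rzy)).

Density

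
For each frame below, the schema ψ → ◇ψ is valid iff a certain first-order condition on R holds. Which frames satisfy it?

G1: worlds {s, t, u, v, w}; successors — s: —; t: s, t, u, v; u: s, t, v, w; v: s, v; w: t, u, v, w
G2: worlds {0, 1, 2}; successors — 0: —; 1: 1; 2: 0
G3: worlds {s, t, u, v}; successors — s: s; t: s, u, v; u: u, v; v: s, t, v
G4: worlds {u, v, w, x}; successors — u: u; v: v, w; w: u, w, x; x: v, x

Frame correspondent (Sahlqvist): ∀x Rxx — i.e. reflexivity.
G1: fails — world s does not see itself.
G2: fails — world 0 does not see itself.
G3: fails — world t does not see itself.
G4: ✓.
Valid on: G4.

G4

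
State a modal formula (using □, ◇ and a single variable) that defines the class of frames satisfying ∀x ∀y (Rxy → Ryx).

r → □◇r

The condition is symmetry. The B schema r → □◇r defines it.
Suppose r→□◇r is valid. Take Rxy and set V(r)={x}. Then r at x, so □◇r at x, so ◇r at y, so some z with Ryz has r; z=x, i.e. Ryx.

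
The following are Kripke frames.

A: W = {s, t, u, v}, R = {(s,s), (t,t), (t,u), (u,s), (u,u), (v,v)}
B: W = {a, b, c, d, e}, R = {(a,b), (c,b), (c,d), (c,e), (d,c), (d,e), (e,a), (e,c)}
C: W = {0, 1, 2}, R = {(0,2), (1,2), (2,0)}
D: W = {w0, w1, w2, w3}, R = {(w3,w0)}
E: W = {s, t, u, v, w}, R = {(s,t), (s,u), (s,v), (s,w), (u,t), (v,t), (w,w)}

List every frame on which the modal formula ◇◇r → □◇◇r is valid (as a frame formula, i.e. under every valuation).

The schema corresponds to a generalized confluence (Geach) condition: ∀x ∀y ∀z ((xR²y ∧ xRz) → ∃w (y = w ∧ zR²w)).
A: fails — tR²t, tRu but no w with t=w and uR²w.
B: fails — cR²a, cRb but no w with a=w and bR²w.
C: fails — 0R²0, 0R2 but no w with 0=w and 2R²w.
D: ✓.
E: fails — sR²t, sRt but no w* with t=w* and tR²w*.
Valid on: D.

D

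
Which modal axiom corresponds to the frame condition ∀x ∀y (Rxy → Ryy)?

The condition is shift-reflexivity. The T□ schema □(□r → r) defines it.

□(□r → r)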